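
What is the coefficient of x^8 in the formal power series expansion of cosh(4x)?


The Maclaurin series is cosh(t) = sum_{m>=0} t^(2m) / (2m)!, so substituting t = 4x, only even powers of x are nonzero, with coefficient of x^(2m) equal to 4^(2m) / (2m)!.
For x^8 the coefficient is 4^8/8! = 65536/40320 = 512/315.

512/315


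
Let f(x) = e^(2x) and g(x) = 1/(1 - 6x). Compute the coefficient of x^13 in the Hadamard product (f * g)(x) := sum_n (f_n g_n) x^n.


Expanding: f_k = 2^k/k! (from e^(2x)) and g_k = 6^k (from 1/(1 - 6x)). So the Hadamard coefficient (f * g)_k = 2^k 6^k / k! = (12)^k / k!.
For k = 13: 12^13/13! = 106993205379072/6227020800 = 429981696/25025.

429981696/25025


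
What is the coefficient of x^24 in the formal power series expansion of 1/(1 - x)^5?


The negative binomial / multiset identity is
1/(1 - x)^r = sum_{k>=0} C(k + r - 1, r - 1) x^k.
Here r = 5 and k = 24, so the coefficient is
C(24 + 4, 4) = C(28, 4)
= 20475

20475


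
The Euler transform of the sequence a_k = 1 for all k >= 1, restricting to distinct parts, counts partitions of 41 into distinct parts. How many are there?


Partitions of 41 into distinct parts can be computed via generating function.
Product (1+x)(1+x^2)(1+x^3)...
The coefficient of x^41 = 1260

1260


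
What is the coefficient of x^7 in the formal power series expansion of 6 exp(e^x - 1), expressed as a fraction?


exp(e^x - 1) is the exponential generating function for the Bell numbers Bell_k: exp(e^x - 1) = sum_{k>=0} Bell_k x^k / k!.
So the coefficient of x^7 in 6 exp(e^x - 1) is 6 Bell_7 / 7!.
Computing: Bell_7 = 877 and 7! = 5040, giving
6 * 877/5040 = 877/840.

877/840


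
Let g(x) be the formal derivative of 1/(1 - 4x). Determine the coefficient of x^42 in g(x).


Differentiate termwise: d/dx sum_{k>=0} 4^k x^k = sum_{k>=1} k 4^k x^(k-1) = sum_{j>=0} (j+1) 4^(j+1) x^j.
Equivalently, d/dx [1/(1 - 4x)] = 4/(1 - 4x)^2.
For j = 42: 43 * 4^43 = 43 * 77371252455336267181195264 = 3326963855579459488791396352.

3326963855579459488791396352


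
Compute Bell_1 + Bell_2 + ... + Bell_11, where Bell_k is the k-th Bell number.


Recall Bell_k counts set partitions of a k-set (with Bell_0 = 1 by convention).
Bell_1 through Bell_11: 1, 2, 5, 15, 52, 203, 877, 4140, 21147, 115975, 678570
Sum = 1 + 2 + 5 + 15 + 52 + 203 + 877 + 4140 + 21147 + 115975 + 678570 = 820987.

820987


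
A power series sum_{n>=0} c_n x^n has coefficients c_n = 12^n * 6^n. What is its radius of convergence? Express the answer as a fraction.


By the root test (Cauchy-Hadamard), the radius is R = 1 / limsup_n |c_n|^(1/n).
Here |c_n|^(1/n) = (12^n * 6^n)^(1/n) = 12 * 6 = 72 for all n.
So R = 1/72 = 1/72.

1/72


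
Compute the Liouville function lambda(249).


The Liouville function is lambda(k) = (-1)^Omega(k), where Omega(k) counts the prime factors of k with multiplicity.
Factoring: 249 = 3 * 83, so Omega(249) = 2.
lambda(249) = (-1)^2 = 1.

1


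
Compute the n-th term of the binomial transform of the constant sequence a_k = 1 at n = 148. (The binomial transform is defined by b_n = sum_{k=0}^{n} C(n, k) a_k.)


With a_k = 1 for all k, b_n = sum_{k=0}^{n} C(n, k) = 2^n by the binomial theorem.
For n = 148: 2^148 = 356811923176489970264571492362373784095686656.

356811923176489970264571492362373784095686656


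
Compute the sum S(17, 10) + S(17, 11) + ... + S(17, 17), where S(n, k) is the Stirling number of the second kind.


By definition, S(n, k) counts partitions of an n-set into exactly k nonempty blocks.
Computing row n = 17 for k = 10..17:
S(17, k): 2758334150, 512060978, 62022324, 4910178, 249900, 7820, 136, 1
Sum = 3337585487.

3337585487


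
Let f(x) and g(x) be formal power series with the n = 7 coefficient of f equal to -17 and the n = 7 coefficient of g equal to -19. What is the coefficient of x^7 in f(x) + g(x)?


Addition of formal power series is termwise.
The coefficient of x^7 in f + g = -17 + -19
= -36

-36


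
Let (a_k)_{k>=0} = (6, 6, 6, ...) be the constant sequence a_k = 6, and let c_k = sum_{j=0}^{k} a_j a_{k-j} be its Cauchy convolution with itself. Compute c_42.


Since a_j = 6 for all j >= 0, the convolution sum becomes
c_k = sum_{j=0}^{k} 6 * 6 = 36 * (k + 1).
Equivalently, the generating function of (a_k) is 6/(1 - x) and its square is 36/(1 - x)^2 = sum_{k>=0} 36(k + 1) x^k.
For k = 42: 36 * 43 = 1548.

1548


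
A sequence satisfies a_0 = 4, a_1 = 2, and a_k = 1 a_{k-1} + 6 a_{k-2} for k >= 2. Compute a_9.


The characteristic equation is t^2 - 1 t - 6 = 0, with roots r_1 = 3 and r_2 = -2 (so c_1 = r_1 + r_2, c_2 = -r_1 r_2 as required).
One can use the closed form a_n = A r_1^n + B r_2^n, but direct iteration is more reliable:
a_0 = 4, a_1 = 2, a_2 = 26, a_3 = 38, a_4 = 194, a_5 = 422, a_6 = 1586, a_7 = 4118, a_8 = 13634, a_9 = 38342.
So a_9 = 38342.

38342


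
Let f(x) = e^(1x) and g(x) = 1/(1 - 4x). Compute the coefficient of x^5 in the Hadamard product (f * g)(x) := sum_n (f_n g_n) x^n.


Expanding: f_k = 1^k/k! (from e^(1x)) and g_k = 4^k (from 1/(1 - 4x)). So the Hadamard coefficient (f * g)_k = 1^k 4^k / k! = (4)^k / k!.
For k = 5: 4^5/5! = 1024/120 = 128/15.

128/15


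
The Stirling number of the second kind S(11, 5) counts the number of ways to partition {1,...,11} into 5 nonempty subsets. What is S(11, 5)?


Using the explicit formula S(n,k) = (1/k!) sum_{j=0}^{k} (-1)^(k-j) C(k,j) j^n:
S(11, 5) = 246730
Equivalently, S(n,k) is n! times the coefficient of x^n in the EGF (e^x - 1)^k / k!.

246730


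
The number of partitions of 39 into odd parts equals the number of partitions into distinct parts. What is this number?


Computing partitions of 39 into odd parts (1, 3, 5, ...):
Using the generating function prod_{k>=0} 1/(1-x^(2k+1)),
the count is 982

982


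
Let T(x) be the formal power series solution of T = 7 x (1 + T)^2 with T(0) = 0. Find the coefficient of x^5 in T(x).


Apply the Lagrange inversion formula: if T = 7 x * phi(T) with phi(t) = (1 + t)^2, then [x^n] T = 7^n * (1/n) [t^(n-1)] phi(t)^n = 7^n * (1/n) [t^(n-1)] (1 + t)^(2n) = 7^n * (1/n) C(2n, n-1).
Using the identity C(2n, n-1) = C(2n, n) * n / (n+1), the unscaled factor equals C(2n, n) / (n+1) = C_n, the n-th Catalan number.
For n = 5: C_5 = C(10, 5) / 6 = 252/6 = 42.
With the 7^5 = 16807 factor, the coefficient is 16807 * 42 = 705894.

705894


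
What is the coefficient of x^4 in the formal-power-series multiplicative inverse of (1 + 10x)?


The inverse is 1/(1 + 10x). Apply the geometric identity 1/(1 - y) = sum_{k>=0} y^k with y = -10x:
1/(1 + 10x) = sum_{k>=0} (-10)^k x^k.
So the coefficient of x^4 is (-10)^4 = 10000.

10000


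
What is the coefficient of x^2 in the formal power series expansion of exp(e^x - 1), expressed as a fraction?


exp(e^x - 1) is the exponential generating function for the Bell numbers Bell_k: exp(e^x - 1) = sum_{k>=0} Bell_k x^k / k!.
So the coefficient of x^2 in exp(e^x - 1) is Bell_2 / 2!.
Computing: Bell_2 = 2 and 2! = 2, giving
2/2 = 1.

1


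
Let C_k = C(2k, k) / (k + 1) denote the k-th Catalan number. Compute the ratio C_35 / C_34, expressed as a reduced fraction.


Using C_k = (2k)! / (k! (k+1)!), the ratio C_{k+1}/C_k simplifies to
C_{k+1}/C_k = [(2k+2)! / ((k+1)! (k+2)!)] * [k! (k+1)! / (2k)!]
 = (2k+2)(2k+1) / ((k+1)(k+2)) = 2(2k+1) / (k+2).
For k = 34: 2(2*34 + 1) / (34 + 2) = 138/36 = 23/6.

23/6


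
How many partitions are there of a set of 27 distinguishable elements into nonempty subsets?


Bell_27 can be computed from the Bell triangle or from Dobinski's identity Bell_n = (1/e) * sum_{k>=0} k^n / k!.
Computing Bell_27 = 545717047936059989389.

545717047936059989389


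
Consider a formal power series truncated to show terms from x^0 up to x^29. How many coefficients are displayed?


From x^0 to x^29 inclusive, the count is 29 - 0 + 1 = 30.

30


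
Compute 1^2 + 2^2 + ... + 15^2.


This power sum has a closed form given by Faulhaber's formula
sum_{k=1}^{m} k^p = (1 / (p + 1)) * sum_{j=0}^{p} C(p + 1, j) B_j m^(p + 1 - j),
but for small m direct computation is fastest:
1 + 4 + 9 + 16 + 25 + 36 + 49 + 64 + 81 + 100 + 121 + 144 + 169 + 196 + 225 = 1240.

1240


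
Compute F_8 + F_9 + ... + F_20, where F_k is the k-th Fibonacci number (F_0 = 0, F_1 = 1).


Use the identity sum_{k=0}^{N} F_k = F_{N+2} - 1 (which follows from F_{k+2} - F_{k+1} = F_k). Then
sum_{k=8}^{20} F_k = (F_{22} - 1) - (F_{9} - 1) = F_{22} - F_{9}.
Computing: F_{22} = 17711, F_{9} = 34, so
Sum = 17711 - 34 = 17677.

17677


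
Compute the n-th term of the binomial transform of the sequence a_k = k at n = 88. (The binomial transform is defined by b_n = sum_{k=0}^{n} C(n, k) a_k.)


With a_k = k, b_n = sum_{k=0}^{n} C(n, k) k. Using k * C(n, k) = n * C(n-1, k-1) gives b_n = n * sum_{k>=1} C(n-1, k-1) = n * 2^(n-1).
For n = 88: 88 * 2^87 = 88 * 154742504910672534362390528 = 13617340432139183023890366464.

13617340432139183023890366464


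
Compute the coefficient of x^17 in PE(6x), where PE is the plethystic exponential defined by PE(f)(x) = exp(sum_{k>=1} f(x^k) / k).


With f(x) = 6x, the exponent is sum_{k>=1} 6 x^k / k = 6 * (-ln(1 - x)). Exponentiating:
PE(6x) = exp(-6 ln(1 - x)) = 1/(1 - x)^6.
By the negative binomial expansion, [x^n] 1/(1 - x)^6 = C(n + 5, 5).
For n = 17: C(22, 5) = 26334.

26334


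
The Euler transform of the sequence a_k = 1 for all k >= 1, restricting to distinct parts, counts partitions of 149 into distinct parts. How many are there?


Partitions of 149 into distinct parts can be computed via generating function.
Product (1+x)(1+x^2)(1+x^3)...
The coefficient of x^149 = 18108418

18108418


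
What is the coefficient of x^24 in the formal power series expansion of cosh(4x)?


The Maclaurin series is cosh(t) = sum_{m>=0} t^(2m) / (2m)!, so substituting t = 4x, only even powers of x are nonzero, with coefficient of x^(2m) equal to 4^(2m) / (2m)!.
For x^24 the coefficient is 4^24/24! = 281474976710656/620448401733239439360000 = 67108864/147926426347074375.

67108864/147926426347074375


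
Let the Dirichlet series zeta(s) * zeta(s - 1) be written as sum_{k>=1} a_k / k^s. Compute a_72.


Convolution gives a_k = sum_{d | k} d * 1 = sum_{d | k} d = sigma(k), the sum of positive divisors of k.
For k = 72, the divisors are 1, 2, 3, 4, 6, 8, 9, 12, 18, 24, 36, 72, so
sigma(72) = 1 + 2 + 3 + 4 + 6 + 8 + 9 + 12 + 18 + 24 + 36 + 72 = 195.

195


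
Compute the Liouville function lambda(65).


The Liouville function is lambda(k) = (-1)^Omega(k), where Omega(k) counts the prime factors of k with multiplicity.
Factoring: 65 = 5 * 13, so Omega(65) = 2.
lambda(65) = (-1)^2 = 1.

1


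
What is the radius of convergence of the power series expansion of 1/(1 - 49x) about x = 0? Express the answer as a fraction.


Expanding 1/(1 - 49x) = sum_{k>=0} 49^k x^k, the series converges when |49x| < 1, i.e., |x| < 1/49.
So the radius of convergence is 1/49 = 1/49.

1/49


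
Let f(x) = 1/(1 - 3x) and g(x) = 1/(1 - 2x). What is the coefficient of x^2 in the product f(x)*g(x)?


The coefficient of x^n in f*g is the Cauchy product: sum_{k=0}^{n} a^k * b^(n-k).
With a=3, b=2, n=2:
sum_{k=0}^{2} 3^k * 2^(2-k)
= 19

19


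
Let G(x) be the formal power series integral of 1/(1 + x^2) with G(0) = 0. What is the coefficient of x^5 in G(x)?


1/(1 + x^2) = sum_{j>=0} (-1)^j x^(2j). Integrating termwise with G(0) = 0:
G(x) = sum_{j>=0} (-1)^j x^(2j+1) / (2j+1) = arctan(x).
Only odd powers are nonzero. For x^5 write 5 = 2*2 + 1, giving
(-1)^2 / 5 = 1/5 = 1/5.

1/5


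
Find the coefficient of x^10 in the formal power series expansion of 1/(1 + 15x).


Write 1/(1 + c x) = 1/(1 - (-c) x) and apply the geometric-series identity
1/(1 - y) = sum_{k>=0} y^k to get 1/(1 + c x) = sum_{k>=0} (-c)^k x^k.
So the coefficient of x^k is (-c)^k = (-1)^k * c^k.
Here c = 15 and k = 10:
(-15)^10 = 1 * 576650390625 = 576650390625

576650390625


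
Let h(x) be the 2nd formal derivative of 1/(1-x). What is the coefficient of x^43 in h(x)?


Differentiating 2 times: d^2/dx^2 [1/(1-x)] = 2!/(1-x)^3.
The expansion 1/(1-x)^3 = sum_{k>=0} C(k+2, 2) x^k, so the coefficient of x^n in 2!/(1-x)^3 is 2! * C(n+2, 2).
For n = 43: 2 * C(45, 2) = 2 * 990 = 1980

1980


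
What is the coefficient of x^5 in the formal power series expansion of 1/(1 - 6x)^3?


The general identity 1/(1 - c x)^r = sum_{k>=0} c^k C(k + r - 1, r - 1) x^k follows by substituting y = c x into 1/(1 - y)^r = sum_{k>=0} C(k + r - 1, r - 1) y^k.
For c = 6, r = 3, k = 5:
6^5 * C(7, 2) = 7776 * 21 = 163296.

163296


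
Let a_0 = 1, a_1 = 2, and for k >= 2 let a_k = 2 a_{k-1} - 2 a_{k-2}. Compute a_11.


Iterating the recurrence forward:
a_0 = 1
a_1 = 2
a_2 = 2*2 - 2*1 = 2
a_3 = 2*2 - 2*2 = 0
a_4 = 2*0 - 2*2 = -4
a_5 = 2*-4 - 2*0 = -8
a_6 = 2*-8 - 2*-4 = -8
a_7 = 2*-8 - 2*-8 = 0
a_8 = 2*0 - 2*-8 = 16
a_9 = 2*16 - 2*0 = 32
a_10 = 2*32 - 2*16 = 32
a_11 = 2*32 - 2*32 = 0
So a_11 = 0.

0


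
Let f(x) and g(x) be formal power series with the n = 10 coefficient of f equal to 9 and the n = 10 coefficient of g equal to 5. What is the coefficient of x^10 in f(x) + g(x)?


Addition of formal power series is termwise.
The coefficient of x^10 in f + g = 9 + 5
= 14

14


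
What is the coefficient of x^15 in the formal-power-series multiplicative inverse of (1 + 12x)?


The inverse is 1/(1 + 12x). Apply the geometric identity 1/(1 - y) = sum_{k>=0} y^k with y = -12x:
1/(1 + 12x) = sum_{k>=0} (-12)^k x^k.
So the coefficient of x^15 is (-12)^15 = -15407021574586368.

-15407021574586368


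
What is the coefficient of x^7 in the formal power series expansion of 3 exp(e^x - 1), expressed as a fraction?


exp(e^x - 1) is the exponential generating function for the Bell numbers Bell_k: exp(e^x - 1) = sum_{k>=0} Bell_k x^k / k!.
So the coefficient of x^7 in 3 exp(e^x - 1) is 3 Bell_7 / 7!.
Computing: Bell_7 = 877 and 7! = 5040, giving
3 * 877/5040 = 877/1680.

877/1680


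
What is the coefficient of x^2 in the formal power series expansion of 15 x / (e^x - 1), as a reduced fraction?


The exponential generating function for Bernoulli numbers is
x / (e^x - 1) = sum_{k>=0} B_k x^k / k!.
So the coefficient of x^2 in 15 x / (e^x - 1) is 15 B_2 / 2!.
Computing: B_2 = 1/6, 2! = 2, giving
15 * 1/6 / 2 = 5/4.

5/4


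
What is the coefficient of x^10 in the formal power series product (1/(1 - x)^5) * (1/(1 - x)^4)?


Combine the factors: (1/(1 - x)^5) * (1/(1 - x)^4) = 1/(1 - x)^9.
Then use 1/(1 - x)^r = sum_{k>=0} C(k + r - 1, r - 1) x^k with r = 9 and k = 10:
C(18, 8) = 43758.

43758


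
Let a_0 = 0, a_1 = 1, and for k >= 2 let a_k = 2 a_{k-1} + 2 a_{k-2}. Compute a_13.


Iterating the recurrence forward:
a_0 = 0
a_1 = 1
a_2 = 2*1 + 2*0 = 2
a_3 = 2*2 + 2*1 = 6
a_4 = 2*6 + 2*2 = 16
a_5 = 2*16 + 2*6 = 44
a_6 = 2*44 + 2*16 = 120
a_7 = 2*120 + 2*44 = 328
a_8 = 2*328 + 2*120 = 896
a_9 = 2*896 + 2*328 = 2448
a_10 = 2*2448 + 2*896 = 6688
a_11 = 2*6688 + 2*2448 = 18272
a_12 = 2*18272 + 2*6688 = 49920
a_13 = 2*49920 + 2*18272 = 136384
So a_13 = 136384.

136384


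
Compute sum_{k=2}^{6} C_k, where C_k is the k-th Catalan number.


C_2 through C_6: 2, 5, 14, 42, 132
Sum = 2 + 5 + 14 + 42 + 132
= 195

195


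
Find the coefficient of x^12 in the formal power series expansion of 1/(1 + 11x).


Write 1/(1 + c x) = 1/(1 - (-c) x) and apply the geometric-series identity
1/(1 - y) = sum_{k>=0} y^k to get 1/(1 + c x) = sum_{k>=0} (-c)^k x^k.
So the coefficient of x^k is (-c)^k = (-1)^k * c^k.
Here c = 11 and k = 12:
(-11)^12 = 1 * 3138428376721 = 3138428376721

3138428376721


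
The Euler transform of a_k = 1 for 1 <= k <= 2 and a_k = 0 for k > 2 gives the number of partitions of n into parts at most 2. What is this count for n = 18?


Partitions of 18 into parts at most 2:
Using generating function (1-x)^(-1)(1-x^2)^(-1),
the coefficient of x^18 = 10

10


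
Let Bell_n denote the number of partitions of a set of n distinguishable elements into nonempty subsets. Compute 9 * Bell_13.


Bell_13 can be computed from the Bell triangle or from Dobinski's identity Bell_n = (1/e) * sum_{k>=0} k^n / k!.
Computing Bell_13 = 27644437.
Then 9 * 27644437 = 248799933.

248799933


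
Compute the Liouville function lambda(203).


The Liouville function is lambda(k) = (-1)^Omega(k), where Omega(k) counts the prime factors of k with multiplicity.
Factoring: 203 = 7 * 29, so Omega(203) = 2.
lambda(203) = (-1)^2 = 1.

1


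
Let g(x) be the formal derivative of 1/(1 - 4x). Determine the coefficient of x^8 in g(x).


Differentiate termwise: d/dx sum_{k>=0} 4^k x^k = sum_{k>=1} k 4^k x^(k-1) = sum_{j>=0} (j+1) 4^(j+1) x^j.
Equivalently, d/dx [1/(1 - 4x)] = 4/(1 - 4x)^2.
For j = 8: 9 * 4^9 = 9 * 262144 = 2359296.

2359296


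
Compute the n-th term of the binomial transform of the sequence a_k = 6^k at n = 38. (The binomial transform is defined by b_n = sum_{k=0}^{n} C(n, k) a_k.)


With a_k = 6^k, b_n = sum_{k=0}^{n} C(n, k) 6^k = (1 + 6)^n by the binomial theorem.
For n = 38: (1 + 6)^38 = 7^38 = 129934811447123020117172145698449.

129934811447123020117172145698449


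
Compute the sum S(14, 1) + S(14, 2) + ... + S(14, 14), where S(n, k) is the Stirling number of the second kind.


By definition, S(n, k) counts partitions of an n-set into exactly k nonempty blocks.
Computing row n = 14 for k = 1..14:
S(14, k): 1, 8191, 788970, 10391745, 40075035, 63436373, 49329280, 20912320, 5135130, 752752, 66066, 3367, 91, 1
Sum = 190899322. (This equals Bell_14 since the sum runs over all k.)

190899322


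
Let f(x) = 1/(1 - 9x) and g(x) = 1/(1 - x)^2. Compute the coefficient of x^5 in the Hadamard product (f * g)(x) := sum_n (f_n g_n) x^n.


f has coefficients f_k = 9^k. For g = 1/(1 - x)^2 the coefficient is g_k = C(k + 1, 1) = k + 1. The Hadamard coefficient is (f * g)_k = 9^k * (k + 1).
For k = 5: 9^5 * 6 = 59049 * 6 = 354294.

354294


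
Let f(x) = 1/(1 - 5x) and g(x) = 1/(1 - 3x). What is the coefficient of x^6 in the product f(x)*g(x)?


The coefficient of x^n in f*g is the Cauchy product: sum_{k=0}^{n} a^k * b^(n-k).
With a=5, b=3, n=6:
sum_{k=0}^{6} 5^k * 3^(6-k)
= 37969

37969


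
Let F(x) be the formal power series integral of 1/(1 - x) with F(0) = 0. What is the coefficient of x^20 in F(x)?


1/(1 - x) = sum_{k>=0} x^k. Integrating termwise and using F(0) = 0 gives
F(x) = sum_{k>=0} x^(k+1) / (k+1) = sum_{m>=1} x^m / m = -ln(1 - x).
So the coefficient of x^20 is 1/20 = 1/20.

1/20


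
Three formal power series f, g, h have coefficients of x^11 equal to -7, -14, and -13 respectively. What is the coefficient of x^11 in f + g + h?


Series addition is componentwise:
-7 + -14 + -13
= -34

-34


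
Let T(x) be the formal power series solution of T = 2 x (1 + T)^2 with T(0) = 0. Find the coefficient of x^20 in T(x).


Apply the Lagrange inversion formula: if T = 2 x * phi(T) with phi(t) = (1 + t)^2, then [x^n] T = 2^n * (1/n) [t^(n-1)] phi(t)^n = 2^n * (1/n) [t^(n-1)] (1 + t)^(2n) = 2^n * (1/n) C(2n, n-1).
Using the identity C(2n, n-1) = C(2n, n) * n / (n+1), the unscaled factor equals C(2n, n) / (n+1) = C_n, the n-th Catalan number.
For n = 20: C_20 = C(40, 20) / 21 = 137846528820/21 = 6564120420.
With the 2^20 = 1048576 factor, the coefficient is 1048576 * 6564120420 = 6882979133521920.

6882979133521920


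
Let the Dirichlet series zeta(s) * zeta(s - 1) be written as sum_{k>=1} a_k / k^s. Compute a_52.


Convolution gives a_k = sum_{d | k} d * 1 = sum_{d | k} d = sigma(k), the sum of positive divisors of k.
For k = 52, the divisors are 1, 2, 4, 13, 26, 52, so
sigma(52) = 1 + 2 + 4 + 13 + 26 + 52 = 98.

98


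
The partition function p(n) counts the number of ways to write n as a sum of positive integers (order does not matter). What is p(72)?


Using the generating function prod_{k>=1} 1/(1-x^k), we compute p(72).
By dynamic programming over parts 1 through 72:
p(72) = 5392783

5392783


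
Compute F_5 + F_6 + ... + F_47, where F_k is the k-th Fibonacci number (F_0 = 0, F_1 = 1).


Use the identity sum_{k=0}^{N} F_k = F_{N+2} - 1 (which follows from F_{k+2} - F_{k+1} = F_k). Then
sum_{k=5}^{47} F_k = (F_{49} - 1) - (F_{6} - 1) = F_{49} - F_{6}.
Computing: F_{49} = 7778742049, F_{6} = 8, so
Sum = 7778742049 - 8 = 7778742041.

7778742041


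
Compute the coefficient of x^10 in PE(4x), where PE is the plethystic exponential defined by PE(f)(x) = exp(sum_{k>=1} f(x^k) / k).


With f(x) = 4x, the exponent is sum_{k>=1} 4 x^k / k = 4 * (-ln(1 - x)). Exponentiating:
PE(4x) = exp(-4 ln(1 - x)) = 1/(1 - x)^4.
By the negative binomial expansion, [x^n] 1/(1 - x)^4 = C(n + 3, 3).
For n = 10: C(13, 3) = 286.

286


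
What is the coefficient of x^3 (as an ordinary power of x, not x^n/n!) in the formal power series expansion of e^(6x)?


The exponential series is e^y = sum_{k>=0} y^k / k!. Substituting y = 6x gives
e^(6x) = sum_{k>=0} 6^k x^k / k!.
So the coefficient of x^n is a^n/n! with a = 6, n = 3:
6^3 / 3! = 216/6 = 36

36


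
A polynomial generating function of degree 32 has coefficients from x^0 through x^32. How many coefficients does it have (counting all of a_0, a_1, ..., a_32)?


A polynomial of degree 32 takes the form a_0 + a_1 x + ... + a_32 x^32.
The number of coefficients is 32 + 1 = 33.

33


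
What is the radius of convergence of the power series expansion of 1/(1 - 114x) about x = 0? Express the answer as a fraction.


Expanding 1/(1 - 114x) = sum_{k>=0} 114^k x^k, the series converges when |114x| < 1, i.e., |x| < 1/114.
So the radius of convergence is 1/114 = 1/114.

1/114


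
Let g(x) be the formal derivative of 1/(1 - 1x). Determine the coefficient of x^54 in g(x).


Differentiate termwise: d/dx sum_{k>=0} 1^k x^k = sum_{k>=1} k 1^k x^(k-1) = sum_{j>=0} (j+1) 1^(j+1) x^j.
Equivalently, d/dx [1/(1 - 1x)] = 1/(1 - 1x)^2.
For j = 54: 55 * 1^55 = 55 * 1 = 55.

55


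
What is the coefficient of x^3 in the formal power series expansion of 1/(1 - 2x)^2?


The general identity 1/(1 - c x)^r = sum_{k>=0} c^k C(k + r - 1, r - 1) x^k follows by substituting y = c x into 1/(1 - y)^r = sum_{k>=0} C(k + r - 1, r - 1) y^k.
For c = 2, r = 2, k = 3:
2^3 * C(4, 1) = 8 * 4 = 32.

32


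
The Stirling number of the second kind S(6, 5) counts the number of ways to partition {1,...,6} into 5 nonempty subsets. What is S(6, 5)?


Using the explicit formula S(n,k) = (1/k!) sum_{j=0}^{k} (-1)^(k-j) C(k,j) j^n:
S(6, 5) = 15
Equivalently, S(n,k) is n! times the coefficient of x^n in the EGF (e^x - 1)^k / k!.

15


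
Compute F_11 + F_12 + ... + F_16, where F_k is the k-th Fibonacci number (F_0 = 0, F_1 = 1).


Use the identity sum_{k=0}^{N} F_k = F_{N+2} - 1 (which follows from F_{k+2} - F_{k+1} = F_k). Then
sum_{k=11}^{16} F_k = (F_{18} - 1) - (F_{12} - 1) = F_{18} - F_{12}.
Computing: F_{18} = 2584, F_{12} = 144, so
Sum = 2584 - 144 = 2440.

2440


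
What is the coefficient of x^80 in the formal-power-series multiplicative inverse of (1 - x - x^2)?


Let the inverse be f(x) = sum_{k>=0} a_k x^k. From f(x) * (1 - x - x^2) = 1 and matching coefficients:
 x^0: a_0 = 1.
 x^1: a_1 - a_0 = 0, so a_1 = 1.
 x^k (k >= 2): a_k - a_{k-1} - a_{k-2} = 0, i.e. a_k = a_{k-1} + a_{k-2}.
This is the Fibonacci-type recurrence shifted so that a_0 = a_1 = 1.
Iterating: a_0=1, a_1=1, a_2=2, a_3=3, a_4=5, a_5=8, a_6=13, a_7=21, a_8=34, a_9=55, ...
a_80 = 37889062373143906.

37889062373143906


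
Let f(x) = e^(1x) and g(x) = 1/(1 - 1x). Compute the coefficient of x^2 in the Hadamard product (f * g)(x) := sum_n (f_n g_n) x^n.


Expanding: f_k = 1^k/k! (from e^(1x)) and g_k = 1^k (from 1/(1 - 1x)). So the Hadamard coefficient (f * g)_k = 1^k 1^k / k! = (1)^k / k!.
For k = 2: 1^2/2! = 1/2 = 1/2.

1/2


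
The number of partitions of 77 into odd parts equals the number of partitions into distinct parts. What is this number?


Computing partitions of 77 into odd parts (1, 3, 5, ...):
Using the generating function prod_{k>=0} 1/(1-x^(2k+1)),
the count is 58499

58499


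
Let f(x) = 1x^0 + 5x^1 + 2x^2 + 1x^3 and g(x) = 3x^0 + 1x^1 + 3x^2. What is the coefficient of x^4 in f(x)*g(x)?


Cauchy product at x^4:
2*3 + 1*1
= 7

7


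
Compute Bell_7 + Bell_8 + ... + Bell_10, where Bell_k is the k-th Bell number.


Recall Bell_k counts set partitions of a k-set (with Bell_0 = 1 by convention).
Bell_7 through Bell_10: 877, 4140, 21147, 115975
Sum = 877 + 4140 + 21147 + 115975 = 142139.

142139


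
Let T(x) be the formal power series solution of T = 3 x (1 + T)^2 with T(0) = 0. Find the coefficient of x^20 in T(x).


Apply the Lagrange inversion formula: if T = 3 x * phi(T) with phi(t) = (1 + t)^2, then [x^n] T = 3^n * (1/n) [t^(n-1)] phi(t)^n = 3^n * (1/n) [t^(n-1)] (1 + t)^(2n) = 3^n * (1/n) C(2n, n-1).
Using the identity C(2n, n-1) = C(2n, n) * n / (n+1), the unscaled factor equals C(2n, n) / (n+1) = C_n, the n-th Catalan number.
For n = 20: C_20 = C(40, 20) / 21 = 137846528820/21 = 6564120420.
With the 3^20 = 3486784401 factor, the coefficient is 3486784401 * 6564120420 = 22887672686741568420.

22887672686741568420


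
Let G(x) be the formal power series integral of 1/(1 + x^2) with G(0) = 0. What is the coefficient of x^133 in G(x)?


1/(1 + x^2) = sum_{j>=0} (-1)^j x^(2j). Integrating termwise with G(0) = 0:
G(x) = sum_{j>=0} (-1)^j x^(2j+1) / (2j+1) = arctan(x).
Only odd powers are nonzero. For x^133 write 133 = 2*66 + 1, giving
(-1)^66 / 133 = 1/133 = 1/133.

1/133


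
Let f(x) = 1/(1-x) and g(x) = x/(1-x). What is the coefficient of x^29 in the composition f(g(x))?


First simplify the composition: f(g(x)) = 1/(1 - x/(1-x)) = (1-x)/((1-x) - x) = (1-x)/(1-2x).
Now extract the coefficient. Write (1-x)/(1-2x) = 1/(1-2x) - x/(1-2x).
The coefficient of x^n in 1/(1-2x) is 2^n, and in x/(1-2x) is 2^(n-1) (for n >= 1).
So the coefficient of x^29 is 2^29 - 2^28 = 536870912 - 268435456 = 268435456.

268435456


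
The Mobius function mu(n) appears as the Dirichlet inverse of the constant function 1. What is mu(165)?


165 = 3 * 5 * 11 (all distinct primes).
mu(165) = (-1)^3 = -1

-1


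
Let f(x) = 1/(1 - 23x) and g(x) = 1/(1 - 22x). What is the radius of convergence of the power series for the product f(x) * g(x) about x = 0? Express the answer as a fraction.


The radius of 1/(1 - 23x) is 1/23 (nearest singularity at x = 1/23), and the radius of 1/(1 - 22x) is 1/22.
The product f(x)*g(x) = 1/((1 - 23x)(1 - 22x)) has singularities at both 1/23 and 1/22, so its radius of convergence is the distance to the nearest one:
min(1/23, 1/22) = 1/23.

1/23


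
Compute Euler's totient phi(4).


phi(n) counts integers in [1, n] coprime to n. Using the multiplicative formula phi(n) = n * prod_{p | n} (1 - 1/p):
4 = 2^2, so
phi(4) = 4 * (1 - 1/2) = 2.

2


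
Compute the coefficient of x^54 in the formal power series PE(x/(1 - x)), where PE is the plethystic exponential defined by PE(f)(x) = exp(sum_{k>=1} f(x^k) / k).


For f(x) = x/(1 - x) we have
sum_{k>=1} f(x^k) / k = sum_{k>=1} (1/k) * x^k / (1 - x^k) = sum_{k, m >= 1} x^(k m) / k,
which after exponentiating simplifies to
PE(x/(1 - x)) = prod_{k>=1} 1 / (1 - x^k).
This is the generating function for the partition function p(n), so the coefficient of x^54 is p(54).
Computing p(54) by dynamic programming over parts 1, 2, ..., 54: p(54) = 386155.

386155


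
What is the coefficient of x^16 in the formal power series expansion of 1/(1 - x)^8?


The negative binomial / multiset identity is
1/(1 - x)^r = sum_{k>=0} C(k + r - 1, r - 1) x^k.
Here r = 8 and k = 16, so the coefficient is
C(16 + 7, 7) = C(23, 7)
= 245157

245157


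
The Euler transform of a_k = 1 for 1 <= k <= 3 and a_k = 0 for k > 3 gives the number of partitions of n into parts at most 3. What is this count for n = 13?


Partitions of 13 into parts at most 3:
Using generating function (1-x)^(-1)(1-x^2)^(-1)(1-x^3)^(-1),
the coefficient of x^13 = 21

21


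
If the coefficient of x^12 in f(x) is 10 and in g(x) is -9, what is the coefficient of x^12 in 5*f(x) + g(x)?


Scalar multiplication scales coefficients: 5 * 10 = 50.
Then add the g coefficient: 50 + -9
= 41

41


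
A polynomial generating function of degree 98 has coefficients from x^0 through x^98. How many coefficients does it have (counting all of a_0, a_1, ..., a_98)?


A polynomial of degree 98 takes the form a_0 + a_1 x + ... + a_98 x^98.
The number of coefficients is 98 + 1 = 99.

99


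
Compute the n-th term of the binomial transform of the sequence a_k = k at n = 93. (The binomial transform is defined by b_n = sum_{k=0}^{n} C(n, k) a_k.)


With a_k = k, b_n = sum_{k=0}^{n} C(n, k) k. Using k * C(n, k) = n * C(n-1, k-1) gives b_n = n * sum_{k>=1} C(n-1, k-1) = n * 2^(n-1).
For n = 93: 93 * 2^92 = 93 * 4951760157141521099596496896 = 460513694614161462262474211328.

460513694614161462262474211328


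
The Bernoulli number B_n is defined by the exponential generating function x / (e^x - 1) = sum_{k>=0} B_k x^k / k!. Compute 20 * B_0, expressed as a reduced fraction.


Bernoulli numbers can also be computed recursively via B_0 = 1 and sum_{j=0}^{m} C(m+1, j) B_j = 0 for m >= 1. Odd-index Bernoulli numbers vanish for k >= 3.
Computing B_0 = 1, so 20 * B_0 = 20 * 1 = 20.

20


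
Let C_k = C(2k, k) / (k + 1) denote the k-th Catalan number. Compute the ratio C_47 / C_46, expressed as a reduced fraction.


Using C_k = (2k)! / (k! (k+1)!), the ratio C_{k+1}/C_k simplifies to
C_{k+1}/C_k = [(2k+2)! / ((k+1)! (k+2)!)] * [k! (k+1)! / (2k)!]
 = (2k+2)(2k+1) / ((k+1)(k+2)) = 2(2k+1) / (k+2).
For k = 46: 2(2*46 + 1) / (46 + 2) = 186/48 = 31/8.

31/8


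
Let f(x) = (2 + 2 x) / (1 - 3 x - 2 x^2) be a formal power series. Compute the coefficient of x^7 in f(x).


Write f(x) = sum_{k>=0} a_k x^k. Multiplying both sides by 1 - 3 x - 2 x^2 gives
(1 - 3 x - 2 x^2) sum_{k>=0} a_k x^k = 2 + 2 x.
Matching coefficients:
 x^0: a_0 = 2
 x^1: a_1 - 3 a_0 = 2  =>  a_1 = 3*2 + 2 = 8
 x^k (k >= 2): a_k = 3 a_{k-1} + 2 a_{k-2}.
Iterating: a_2 = 28, a_3 = 100, a_4 = 356, a_5 = 1268, a_6 = 4516, a_7 = 16084.
So the coefficient of x^7 is 16084.

16084


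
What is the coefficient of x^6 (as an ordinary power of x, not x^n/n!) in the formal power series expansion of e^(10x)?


The exponential series is e^y = sum_{k>=0} y^k / k!. Substituting y = 10x gives
e^(10x) = sum_{k>=0} 10^k x^k / k!.
So the coefficient of x^n is a^n/n! with a = 10, n = 6:
10^6 / 6! = 1000000/720 = 12500/9

12500/9


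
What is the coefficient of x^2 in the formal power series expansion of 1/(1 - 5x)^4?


The general identity 1/(1 - c x)^r = sum_{k>=0} c^k C(k + r - 1, r - 1) x^k follows by substituting y = c x into 1/(1 - y)^r = sum_{k>=0} C(k + r - 1, r - 1) y^k.
For c = 5, r = 4, k = 2:
5^2 * C(5, 3) = 25 * 10 = 250.

250


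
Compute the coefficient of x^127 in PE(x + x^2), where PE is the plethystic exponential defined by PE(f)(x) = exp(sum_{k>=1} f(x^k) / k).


With f(x) = x + x^2, the exponent is sum_{k>=1} (x^k + x^(2k)) / k = -ln(1 - x) - ln(1 - x^2). Exponentiating:
PE(x + x^2) = 1 / ((1 - x)(1 - x^2)).
This is the generating function for partitions of n into parts of size 1 or 2. The number of 2's can be any j in 0..63, and the rest are 1's, so
[x^127] = floor(127/2) + 1 = 64.

64


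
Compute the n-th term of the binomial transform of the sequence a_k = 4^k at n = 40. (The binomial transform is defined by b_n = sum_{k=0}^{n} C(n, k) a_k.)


With a_k = 4^k, b_n = sum_{k=0}^{n} C(n, k) 4^k = (1 + 4)^n by the binomial theorem.
For n = 40: (1 + 4)^40 = 5^40 = 9094947017729282379150390625.

9094947017729282379150390625


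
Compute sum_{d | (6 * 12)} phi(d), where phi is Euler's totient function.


First, 6 * 12 = 72. One classical identity is sum_{d | n} phi(d) = n (each k in [1, n] has a unique gcd with n, and among the k's with gcd(k, n) = n/d there are phi(d) of them). So the sum equals 72. We also verify directly:
Divisors of 72: 1, 2, 3, 4, 6, 8, 9, 12, 18, 24, 36, 72.
phi values: 1, 1, 2, 2, 2, 4, 6, 4, 6, 8, 12, 24.
Sum = 72.

72


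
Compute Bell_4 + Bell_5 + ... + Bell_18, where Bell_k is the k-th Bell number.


Recall Bell_k counts set partitions of a k-set (with Bell_0 = 1 by convention).
Bell_4 through Bell_18: 15, 52, 203, 877, 4140, 21147, 115975, 678570, 4213597, 27644437, 190899322, 1382958545, 10480142147, 82864869804, 682076806159
Sum = 15 + 52 + 203 + 877 + 4140 + 21147 + 115975 + 678570 + 4213597 + 27644437 + 190899322 + 1382958545 + 10480142147 + 82864869804 + 682076806159 = 777028354990.

777028354990


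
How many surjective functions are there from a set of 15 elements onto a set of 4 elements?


By inclusion-exclusion on which target elements are missed, the number of surjections from an n-set onto a k-set is
surj(n, k) = sum_{j=0}^{k} (-1)^j C(k, j) (k - j)^n.
Equivalently surj(n, k) = k! * S(n, k), where S(n, k) is the Stirling number of the second kind.
For n = 15, k = 4:
S(15, 4) = 42355950, so
surj = 4! * 42355950 = 24 * 42355950 = 1016542800.

1016542800


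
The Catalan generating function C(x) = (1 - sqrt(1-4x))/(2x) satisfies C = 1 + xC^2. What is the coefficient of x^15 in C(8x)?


Substituting x -> 8x scales the n-th coefficient by 8^n, so [x^15] C(8x) = 8^15 * C_15.
C_15 = C(2*15, 15)/(16) = 155117520/16 = 9694845.
So 8^15 * 9694845 = 35184372088832 * 9694845 = 341107033823552471040.

341107033823552471040


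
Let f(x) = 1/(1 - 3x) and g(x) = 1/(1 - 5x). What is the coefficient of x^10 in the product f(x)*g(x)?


The coefficient of x^n in f*g is the Cauchy product: sum_{k=0}^{n} a^k * b^(n-k).
With a=3, b=5, n=10:
sum_{k=0}^{10} 3^k * 5^(10-k)
= 24325489

24325489


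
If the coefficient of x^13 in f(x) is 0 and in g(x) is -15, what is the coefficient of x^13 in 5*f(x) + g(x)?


Scalar multiplication scales coefficients: 5 * 0 = 0.
Then add the g coefficient: 0 + -15
= -15

-15


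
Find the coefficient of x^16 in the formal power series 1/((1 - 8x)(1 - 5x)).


By partial fractions or Cauchy convolution:
The coefficient equals sum_{k=0}^{16} 8^k * 5^(16-k).
= 750345624744041

750345624744041


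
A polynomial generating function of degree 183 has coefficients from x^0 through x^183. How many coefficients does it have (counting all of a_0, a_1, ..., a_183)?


A polynomial of degree 183 takes the form a_0 + a_1 x + ... + a_183 x^183.
The number of coefficients is 183 + 1 = 184.

184


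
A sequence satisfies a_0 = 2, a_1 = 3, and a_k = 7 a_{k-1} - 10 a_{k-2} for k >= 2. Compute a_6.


The characteristic equation is t^2 - 7 t + 10 = 0, with roots r_1 = 5 and r_2 = 2 (so c_1 = r_1 + r_2, c_2 = -r_1 r_2 as required).
One can use the closed form a_n = A r_1^n + B r_2^n, but direct iteration is more reliable:
a_0 = 2, a_1 = 3, a_2 = 1, a_3 = -23, a_4 = -171, a_5 = -967, a_6 = -5059.
So a_6 = -5059.

-5059


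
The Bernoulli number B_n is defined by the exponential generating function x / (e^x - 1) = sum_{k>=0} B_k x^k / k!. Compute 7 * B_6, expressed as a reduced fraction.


Bernoulli numbers can also be computed recursively via B_0 = 1 and sum_{j=0}^{m} C(m+1, j) B_j = 0 for m >= 1. Odd-index Bernoulli numbers vanish for k >= 3.
Computing B_6 = 1/42, so 7 * B_6 = 7 * 1/42 = 1/6.

1/6


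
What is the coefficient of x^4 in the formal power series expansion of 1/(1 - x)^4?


The negative binomial / multiset identity is
1/(1 - x)^r = sum_{k>=0} C(k + r - 1, r - 1) x^k.
Here r = 4 and k = 4, so the coefficient is
C(4 + 3, 3) = C(7, 3)
= 35

35


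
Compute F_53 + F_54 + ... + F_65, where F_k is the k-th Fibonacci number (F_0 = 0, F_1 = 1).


Use the identity sum_{k=0}^{N} F_k = F_{N+2} - 1 (which follows from F_{k+2} - F_{k+1} = F_k). Then
sum_{k=53}^{65} F_k = (F_{67} - 1) - (F_{54} - 1) = F_{67} - F_{54}.
Computing: F_{67} = 44945570212853, F_{54} = 86267571272, so
Sum = 44945570212853 - 86267571272 = 44859302641581.

44859302641581


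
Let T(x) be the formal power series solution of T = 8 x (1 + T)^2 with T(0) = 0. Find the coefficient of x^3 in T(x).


Apply the Lagrange inversion formula: if T = 8 x * phi(T) with phi(t) = (1 + t)^2, then [x^n] T = 8^n * (1/n) [t^(n-1)] phi(t)^n = 8^n * (1/n) [t^(n-1)] (1 + t)^(2n) = 8^n * (1/n) C(2n, n-1).
Using the identity C(2n, n-1) = C(2n, n) * n / (n+1), the unscaled factor equals C(2n, n) / (n+1) = C_n, the n-th Catalan number.
For n = 3: C_3 = C(6, 3) / 4 = 20/4 = 5.
With the 8^3 = 512 factor, the coefficient is 512 * 5 = 2560.

2560


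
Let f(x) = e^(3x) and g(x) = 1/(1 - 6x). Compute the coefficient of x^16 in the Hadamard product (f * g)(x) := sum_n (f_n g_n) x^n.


Expanding: f_k = 3^k/k! (from e^(3x)) and g_k = 6^k (from 1/(1 - 6x)). So the Hadamard coefficient (f * g)_k = 3^k 6^k / k! = (18)^k / k!.
For k = 16: 18^16/16! = 121439531096594251776/20922789888000 = 5083731656658/875875.

5083731656658/875875


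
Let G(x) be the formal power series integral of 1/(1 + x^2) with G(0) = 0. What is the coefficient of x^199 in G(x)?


1/(1 + x^2) = sum_{j>=0} (-1)^j x^(2j). Integrating termwise with G(0) = 0:
G(x) = sum_{j>=0} (-1)^j x^(2j+1) / (2j+1) = arctan(x).
Only odd powers are nonzero. For x^199 write 199 = 2*99 + 1, giving
(-1)^99 / 199 = -1/199 = -1/199.

-1/199


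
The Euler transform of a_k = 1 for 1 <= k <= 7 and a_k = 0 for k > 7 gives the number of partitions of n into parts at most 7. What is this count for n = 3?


Partitions of 3 into parts at most 7:
Using generating function (1-x)^(-1)(1-x^2)^(-1)...(1-x^7)^(-1),
the coefficient of x^3 = 3

3


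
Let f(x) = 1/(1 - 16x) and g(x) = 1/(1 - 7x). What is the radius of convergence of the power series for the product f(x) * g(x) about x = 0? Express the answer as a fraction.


The radius of 1/(1 - 16x) is 1/16 (nearest singularity at x = 1/16), and the radius of 1/(1 - 7x) is 1/7.
The product f(x)*g(x) = 1/((1 - 16x)(1 - 7x)) has singularities at both 1/16 and 1/7, so its radius of convergence is the distance to the nearest one:
min(1/16, 1/7) = 1/16.

1/16


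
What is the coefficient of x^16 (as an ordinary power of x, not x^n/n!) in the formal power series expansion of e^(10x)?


The exponential series is e^y = sum_{k>=0} y^k / k!. Substituting y = 10x gives
e^(10x) = sum_{k>=0} 10^k x^k / k!.
So the coefficient of x^n is a^n/n! with a = 10, n = 16:
10^16 / 16! = 10000000000000000/20922789888000 = 2441406250/5108103

2441406250/5108103


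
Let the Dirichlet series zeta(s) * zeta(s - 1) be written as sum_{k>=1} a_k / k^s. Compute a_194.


Convolution gives a_k = sum_{d | k} d * 1 = sum_{d | k} d = sigma(k), the sum of positive divisors of k.
For k = 194, the divisors are 1, 2, 97, 194, so
sigma(194) = 1 + 2 + 97 + 194 = 294.

294


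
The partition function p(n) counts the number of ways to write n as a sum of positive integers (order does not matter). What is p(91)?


Using the generating function prod_{k>=1} 1/(1-x^k), we compute p(91).
By dynamic programming over parts 1 through 91:
p(91) = 64112359

64112359


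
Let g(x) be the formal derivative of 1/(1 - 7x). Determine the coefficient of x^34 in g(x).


Differentiate termwise: d/dx sum_{k>=0} 7^k x^k = sum_{k>=1} k 7^k x^(k-1) = sum_{j>=0} (j+1) 7^(j+1) x^j.
Equivalently, d/dx [1/(1 - 7x)] = 7/(1 - 7x)^2.
For j = 34: 35 * 7^35 = 35 * 378818692265664781682717625943 = 13258654229298267358895116908005.

13258654229298267358895116908005


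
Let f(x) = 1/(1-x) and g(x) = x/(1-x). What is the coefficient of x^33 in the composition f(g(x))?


First simplify the composition: f(g(x)) = 1/(1 - x/(1-x)) = (1-x)/((1-x) - x) = (1-x)/(1-2x).
Now extract the coefficient. Write (1-x)/(1-2x) = 1/(1-2x) - x/(1-2x).
The coefficient of x^n in 1/(1-2x) is 2^n, and in x/(1-2x) is 2^(n-1) (for n >= 1).
So the coefficient of x^33 is 2^33 - 2^32 = 8589934592 - 4294967296 = 4294967296.

4294967296


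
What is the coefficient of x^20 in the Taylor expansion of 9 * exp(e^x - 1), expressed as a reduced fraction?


exp(e^x - 1) = sum_{k>=0} Bell_k x^k / k!, where Bell_k is the k-th Bell number.
So the coefficient of x^20 is 9 * Bell_20 / 20!.
Computing: Bell_20 = 51724158235372 and 20! = 2432902008176640000, giving
9 * 51724158235372/2432902008176640000 = 263898766507/1379196149760000.

263898766507/1379196149760000
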